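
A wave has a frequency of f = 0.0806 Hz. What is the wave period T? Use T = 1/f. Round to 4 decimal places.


T = 1 / f
T = 1 / 0.0806
T = 12.4069 s

12.4069


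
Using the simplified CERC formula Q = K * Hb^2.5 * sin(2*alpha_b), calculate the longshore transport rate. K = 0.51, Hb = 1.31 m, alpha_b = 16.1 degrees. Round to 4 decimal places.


Q = K * Hb^2.5 * sin(2 * alpha_b)
Hb^2.5 = 1.31^2.5 = 1.964166
sin(2 * 16.1) = sin(32.2) = 0.532876
Q = 0.51 * 1.964166 * 0.532876
Q = 0.5338 m^3/s

0.5338


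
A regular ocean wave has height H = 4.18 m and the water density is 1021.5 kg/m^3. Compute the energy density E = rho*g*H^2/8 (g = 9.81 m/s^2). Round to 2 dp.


E = (1/8) * rho * g * H^2
E = (1/8) * 1021.5 * 9.81 * 4.18^2
E = 0.125 * 1021.5 * 9.81 * 17.4724
E = 21886.18 J/m^2

21886.18


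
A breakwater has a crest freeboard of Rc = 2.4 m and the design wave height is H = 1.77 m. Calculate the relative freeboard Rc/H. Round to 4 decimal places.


Relative freeboard = Rc / H
= 2.4 / 1.77
= 1.3559

1.3559


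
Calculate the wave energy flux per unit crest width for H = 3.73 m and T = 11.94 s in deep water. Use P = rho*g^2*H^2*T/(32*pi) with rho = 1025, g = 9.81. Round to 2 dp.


P = rho * g^2 * H^2 * T / (32 * pi)
P = 1025 * 9.81^2 * 3.73^2 * 11.94 / (32 * pi)
P = 1025 * 96.2361 * 13.9129 * 11.94 / 100.53096
P = 162998.65 W/m

162998.65


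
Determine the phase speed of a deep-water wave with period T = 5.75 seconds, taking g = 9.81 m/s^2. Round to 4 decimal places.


We use the deep-water celerity formula:
C = g * T / (2 * pi)
C = 9.81 * 5.75 / (2 * 3.14159...)
C = 56.407500 / 6.283185
C = 8.9775 m/s

8.9775


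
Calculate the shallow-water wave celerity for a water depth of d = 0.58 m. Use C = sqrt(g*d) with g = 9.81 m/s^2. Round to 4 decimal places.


Using the shallow-water approximation:
C = sqrt(g * d) = sqrt(9.81 * 0.58)
C = sqrt(5.6898)
C = 2.3853 m/s

2.3853


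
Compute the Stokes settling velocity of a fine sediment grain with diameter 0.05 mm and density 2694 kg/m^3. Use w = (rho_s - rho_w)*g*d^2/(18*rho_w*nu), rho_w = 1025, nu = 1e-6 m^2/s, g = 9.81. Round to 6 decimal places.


w = (rho_s - rho_w) * g * d^2 / (18 * rho_w * nu)
d = 0.05 mm = 0.000050 m
rho_s - rho_w = 2694 - 1025 = 1669
Numerator = 1669 * 9.81 * (0.000050)^2 = 0.000040932225
Denominator = 18 * 1025 * 1e-6 = 0.018450
w = 0.002219 m/s

0.002219


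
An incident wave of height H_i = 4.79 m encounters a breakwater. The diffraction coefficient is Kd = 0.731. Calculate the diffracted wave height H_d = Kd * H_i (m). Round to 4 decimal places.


H_d = Kd * H_i
H_d = 0.731 * 4.79
H_d = 3.5015 m

3.5015


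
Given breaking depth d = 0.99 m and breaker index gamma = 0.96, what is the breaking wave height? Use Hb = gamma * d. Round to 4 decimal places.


Hb = gamma * d
Hb = 0.96 * 0.99
Hb = 0.9504 m

0.9504


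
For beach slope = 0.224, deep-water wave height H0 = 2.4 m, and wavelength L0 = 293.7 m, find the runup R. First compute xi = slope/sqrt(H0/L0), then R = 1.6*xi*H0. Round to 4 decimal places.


xi = slope / sqrt(H0/L0)
H0/L0 = 2.4/293.7 = 0.008172
sqrt(0.008172) = 0.090397
xi = 0.224 / 0.090397 = 2.477960
R = 1.6 * xi * H0 = 1.6 * 2.477960 * 2.4
R = 9.5154 m

9.5154


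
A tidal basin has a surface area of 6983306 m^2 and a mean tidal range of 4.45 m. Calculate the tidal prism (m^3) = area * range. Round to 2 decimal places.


Tidal prism = Area * Tidal range
P = 6983306 * 4.45
P = 31075711.70 m^3

31075711.70


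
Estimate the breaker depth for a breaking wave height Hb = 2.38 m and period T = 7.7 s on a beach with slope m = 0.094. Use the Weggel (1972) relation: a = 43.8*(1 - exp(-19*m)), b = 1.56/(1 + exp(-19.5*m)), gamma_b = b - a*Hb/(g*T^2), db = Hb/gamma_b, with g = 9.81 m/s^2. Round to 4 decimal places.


a = 43.8 * (1 - exp(-19 * m))
exp(-19 * 0.094) = exp(-1.7860) = 0.167629
a = 43.8 * (1 - 0.167629) = 36.457835
b = 1.56 / (1 + exp(-19.5 * m))
exp(-19.5 * 0.094) = exp(-1.8330) = 0.159933
b = 1.56 / (1 + 0.159933) = 1.344905
Hb / (g * T^2) = 2.38 / (9.81 * 7.7^2) = 2.38 / 581.6349 = 0.00409191
gamma_b = b - a * Hb/(g*T^2) = 1.344905 - 36.457835 * 0.00409191 = 1.195723
db = Hb / gamma_b = 2.38 / 1.195723
db = 1.9904 m

1.9904


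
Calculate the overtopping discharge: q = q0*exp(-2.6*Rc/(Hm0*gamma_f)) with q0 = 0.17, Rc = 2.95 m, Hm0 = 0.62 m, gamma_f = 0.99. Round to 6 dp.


q = q0 * exp(-2.6 * Rc / (Hm0 * gamma_f))
Exponent = -2.6 * 2.95 / (0.62 * 0.99)
= -2.6 * 2.95 / 0.6138
= -12.495927
exp(-12.495927) = 0.000004
q = 0.17 * 0.000004
q = 0.000001 m^3/s/m

0.000001


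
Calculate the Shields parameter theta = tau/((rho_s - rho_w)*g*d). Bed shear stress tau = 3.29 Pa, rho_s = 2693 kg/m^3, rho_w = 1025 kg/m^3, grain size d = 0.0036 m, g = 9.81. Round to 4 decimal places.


theta = tau / ((rho_s - rho_w) * g * d)
rho_s - rho_w = 2693 - 1025 = 1668
Denominator = 1668 * 9.81 * 0.0036 = 58.907088
theta = 3.29 / 58.907088
theta = 0.0559

0.0559


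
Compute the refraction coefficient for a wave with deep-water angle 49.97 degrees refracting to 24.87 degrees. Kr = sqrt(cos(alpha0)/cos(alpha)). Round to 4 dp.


Kr = sqrt(cos(alpha0) / cos(alpha))
cos(49.97) = 0.643189
cos(24.87) = 0.907264
Kr = sqrt(0.643189 / 0.907264)
Kr = sqrt(0.708932)
Kr = 0.8420

0.8420


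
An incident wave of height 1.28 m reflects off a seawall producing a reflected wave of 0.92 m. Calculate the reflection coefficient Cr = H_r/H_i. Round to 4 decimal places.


Cr = H_r / H_i
Cr = 0.92 / 1.28
Cr = 0.7188

0.7188


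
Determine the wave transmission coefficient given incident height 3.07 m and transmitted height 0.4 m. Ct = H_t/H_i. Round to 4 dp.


Ct = H_t / H_i
Ct = 0.4 / 3.07
Ct = 0.1303

0.1303


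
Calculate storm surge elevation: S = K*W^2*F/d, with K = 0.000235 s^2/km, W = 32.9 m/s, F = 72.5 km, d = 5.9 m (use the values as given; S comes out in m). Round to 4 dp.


S = K * W^2 * F / d
W^2 = 32.9^2 = 1082.41
S = 0.000235 * 1082.41 * 72.5 / 5.9
Numerator = 0.000235 * 1082.41 * 72.5 = 18.441560
S = 18.441560 / 5.9 = 3.1257 m

3.1257


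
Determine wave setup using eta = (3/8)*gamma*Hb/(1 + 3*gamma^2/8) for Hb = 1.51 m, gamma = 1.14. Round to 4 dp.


eta = (3/8) * gamma * Hb / (1 + 3*gamma^2/8)
Numerator = (3/8) * 1.14 * 1.51 = 0.645525
Denominator = 1 + 3*1.14^2/8 = 1 + 0.487350 = 1.487350
eta = 0.645525 / 1.487350
eta = 0.4340 m

0.4340


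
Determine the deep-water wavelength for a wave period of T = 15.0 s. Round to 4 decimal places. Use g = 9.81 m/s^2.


L0 = g * T^2 / (2 * pi)
L0 = 9.81 * 15.0^2 / (2 * pi)
L0 = 9.81 * 225.0000 / 6.28319
L0 = 2207.2500 / 6.28319
L0 = 351.2947 m

351.2947


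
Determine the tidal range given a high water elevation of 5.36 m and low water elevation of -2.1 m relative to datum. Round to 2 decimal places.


Tidal range = High water - Low water
Tidal range = 5.36 - (-2.1)
Tidal range = 7.46 m

7.46


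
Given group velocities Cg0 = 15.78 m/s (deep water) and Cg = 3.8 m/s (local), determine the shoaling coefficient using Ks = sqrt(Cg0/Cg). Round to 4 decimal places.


Ks = sqrt(Cg0 / Cg)
Ks = sqrt(15.78 / 3.8)
Ks = sqrt(4.1526)
Ks = 2.0378

2.0378


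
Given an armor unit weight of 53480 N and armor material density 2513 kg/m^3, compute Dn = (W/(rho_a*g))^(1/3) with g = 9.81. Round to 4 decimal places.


V = W / (rho_a * g)
V = 53480 / (2513 * 9.81)
V = 53480 / 24652.53
V = 2.169351 m^3
Dn = V^(1/3) = 2.169351^(1/3)
Dn = 1.2945 m

1.2945


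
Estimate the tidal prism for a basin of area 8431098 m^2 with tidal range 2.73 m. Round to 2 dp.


Tidal prism = Area * Tidal range
P = 8431098 * 2.73
P = 23016897.54 m^3

23016897.54


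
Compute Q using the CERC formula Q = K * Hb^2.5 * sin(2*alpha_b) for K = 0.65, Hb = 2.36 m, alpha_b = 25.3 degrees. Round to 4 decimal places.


Q = K * Hb^2.5 * sin(2 * alpha_b)
Hb^2.5 = 2.36^2.5 = 8.556182
sin(2 * 25.3) = sin(50.6) = 0.772734
Q = 0.65 * 8.556182 * 0.772734
Q = 4.2976 m^3/s

4.2976


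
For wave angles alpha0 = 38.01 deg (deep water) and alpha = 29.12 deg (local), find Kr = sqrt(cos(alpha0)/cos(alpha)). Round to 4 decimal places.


Kr = sqrt(cos(alpha0) / cos(alpha))
cos(38.01) = 0.787903
cos(29.12) = 0.873602
Kr = sqrt(0.787903 / 0.873602)
Kr = sqrt(0.901901)
Kr = 0.9497

0.9497


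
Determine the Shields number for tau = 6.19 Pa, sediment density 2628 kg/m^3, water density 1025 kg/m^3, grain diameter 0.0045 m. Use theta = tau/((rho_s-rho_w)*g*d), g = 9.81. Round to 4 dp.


theta = tau / ((rho_s - rho_w) * g * d)
rho_s - rho_w = 2628 - 1025 = 1603
Denominator = 1603 * 9.81 * 0.0045 = 70.764435
theta = 6.19 / 70.764435
theta = 0.0875

0.0875


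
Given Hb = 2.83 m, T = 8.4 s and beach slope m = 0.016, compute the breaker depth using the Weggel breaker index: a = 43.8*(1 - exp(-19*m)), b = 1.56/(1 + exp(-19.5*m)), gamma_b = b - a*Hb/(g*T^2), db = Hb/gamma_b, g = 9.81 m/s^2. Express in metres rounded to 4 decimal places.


a = 43.8 * (1 - exp(-19 * m))
exp(-19 * 0.016) = exp(-0.3040) = 0.737861
a = 43.8 * (1 - 0.737861) = 11.481694
b = 1.56 / (1 + exp(-19.5 * m))
exp(-19.5 * 0.016) = exp(-0.3120) = 0.731982
b = 1.56 / (1 + 0.731982) = 0.900702
Hb / (g * T^2) = 2.83 / (9.81 * 8.4^2) = 2.83 / 692.1936 = 0.00408845
gamma_b = b - a * Hb/(g*T^2) = 0.900702 - 11.481694 * 0.00408845 = 0.853760
db = Hb / gamma_b = 2.83 / 0.853760
db = 3.3147 m

3.3147


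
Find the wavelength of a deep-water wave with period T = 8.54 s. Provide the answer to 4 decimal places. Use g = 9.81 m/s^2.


L0 = g * T^2 / (2 * pi)
L0 = 9.81 * 8.54^2 / (2 * pi)
L0 = 9.81 * 72.9316 / 6.28319
L0 = 715.4590 / 6.28319
L0 = 113.8688 m

113.8688


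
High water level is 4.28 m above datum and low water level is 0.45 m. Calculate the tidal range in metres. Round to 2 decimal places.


Tidal range = High water - Low water
Tidal range = 4.28 - (0.45)
Tidal range = 3.83 m

3.83


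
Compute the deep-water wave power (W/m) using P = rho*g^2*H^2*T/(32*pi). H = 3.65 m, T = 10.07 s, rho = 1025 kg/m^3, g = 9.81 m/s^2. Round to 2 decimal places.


P = rho * g^2 * H^2 * T / (32 * pi)
P = 1025 * 9.81^2 * 3.65^2 * 10.07 / (32 * pi)
P = 1025 * 96.2361 * 13.3225 * 10.07 / 100.53096
P = 131636.77 W/m

131636.77


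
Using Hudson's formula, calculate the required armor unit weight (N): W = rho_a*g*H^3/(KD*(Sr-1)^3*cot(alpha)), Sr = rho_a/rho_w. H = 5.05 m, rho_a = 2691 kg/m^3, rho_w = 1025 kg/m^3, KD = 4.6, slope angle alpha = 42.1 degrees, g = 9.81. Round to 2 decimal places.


Sr = rho_a / rho_w = 2691 / 1025 = 2.625366
(Sr - 1) = 1.625366
(Sr - 1)^3 = 4.293915
cot(42.1) = 1 / tan(42.1) = 1 / 0.903569 = 1.106722
Numerator = 2691 * 9.81 * 5.05^3 = 3399827.1640
Denominator = 4.6 * 4.293915 * 1.106722 = 21.859979
W = 3399827.1640 / 21.859979
W = 155527.47 N

155527.47


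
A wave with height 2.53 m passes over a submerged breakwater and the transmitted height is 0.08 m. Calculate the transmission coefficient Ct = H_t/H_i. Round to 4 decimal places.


Ct = H_t / H_i
Ct = 0.08 / 2.53
Ct = 0.0316

0.0316


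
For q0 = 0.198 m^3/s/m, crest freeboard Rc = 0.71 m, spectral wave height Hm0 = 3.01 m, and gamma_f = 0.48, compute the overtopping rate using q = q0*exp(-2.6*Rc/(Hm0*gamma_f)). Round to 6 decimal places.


q = q0 * exp(-2.6 * Rc / (Hm0 * gamma_f))
Exponent = -2.6 * 0.71 / (3.01 * 0.48)
= -2.6 * 0.71 / 1.4448
= -1.277685
exp(-1.277685) = 0.278682
q = 0.198 * 0.278682
q = 0.055179 m^3/s/m

0.055179


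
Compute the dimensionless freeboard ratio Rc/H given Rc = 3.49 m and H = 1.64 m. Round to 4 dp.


Relative freeboard = Rc / H
= 3.49 / 1.64
= 2.1280

2.1280


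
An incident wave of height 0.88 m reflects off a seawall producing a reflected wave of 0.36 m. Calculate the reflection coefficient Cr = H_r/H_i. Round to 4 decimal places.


Cr = H_r / H_i
Cr = 0.36 / 0.88
Cr = 0.4091

0.4091


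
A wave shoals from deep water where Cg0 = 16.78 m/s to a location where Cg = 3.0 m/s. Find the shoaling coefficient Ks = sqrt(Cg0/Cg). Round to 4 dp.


Ks = sqrt(Cg0 / Cg)
Ks = sqrt(16.78 / 3.0)
Ks = sqrt(5.5933)
Ks = 2.3650

2.3650


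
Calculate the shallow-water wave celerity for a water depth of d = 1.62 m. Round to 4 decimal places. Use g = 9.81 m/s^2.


Using the shallow-water approximation:
C = sqrt(g * d) = sqrt(9.81 * 1.62)
C = sqrt(15.8922)
C = 3.9865 m/s

3.9865


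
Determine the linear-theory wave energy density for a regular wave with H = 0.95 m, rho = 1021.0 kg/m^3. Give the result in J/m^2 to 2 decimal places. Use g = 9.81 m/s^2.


E = (1/8) * rho * g * H^2
E = (1/8) * 1021.0 * 9.81 * 0.95^2
E = 0.125 * 1021.0 * 9.81 * 0.9025
E = 1129.93 J/m^2

1129.93


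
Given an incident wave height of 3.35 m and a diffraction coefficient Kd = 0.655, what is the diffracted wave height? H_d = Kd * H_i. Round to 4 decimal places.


H_d = Kd * H_i
H_d = 0.655 * 3.35
H_d = 2.1943 m

2.1943


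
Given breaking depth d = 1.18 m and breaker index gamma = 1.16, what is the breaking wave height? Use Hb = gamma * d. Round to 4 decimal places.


Hb = gamma * d
Hb = 1.16 * 1.18
Hb = 1.3688 m

1.3688


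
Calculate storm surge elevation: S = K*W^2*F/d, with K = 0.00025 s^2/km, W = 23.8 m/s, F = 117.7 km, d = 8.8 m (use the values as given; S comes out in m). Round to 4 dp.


S = K * W^2 * F / d
W^2 = 23.8^2 = 566.44
S = 0.00025 * 566.44 * 117.7 / 8.8
Numerator = 0.00025 * 566.44 * 117.7 = 16.667497
S = 16.667497 / 8.8 = 1.8940 m

1.8940


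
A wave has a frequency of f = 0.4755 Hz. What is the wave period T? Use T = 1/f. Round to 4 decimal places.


T = 1 / f
T = 1 / 0.4755
T = 2.1030 s

2.1030


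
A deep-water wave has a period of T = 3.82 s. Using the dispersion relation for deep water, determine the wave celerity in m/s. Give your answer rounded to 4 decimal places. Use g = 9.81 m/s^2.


We use the deep-water celerity formula:
C = g * T / (2 * pi)
C = 9.81 * 3.82 / (2 * 3.14159...)
C = 37.474200 / 6.283185
C = 5.9642 m/s

5.9642


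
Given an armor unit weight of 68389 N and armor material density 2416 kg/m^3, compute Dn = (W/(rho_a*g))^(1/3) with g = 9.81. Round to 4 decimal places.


V = W / (rho_a * g)
V = 68389 / (2416 * 9.81)
V = 68389 / 23700.96
V = 2.885495 m^3
Dn = V^(1/3) = 2.885495^(1/3)
Dn = 1.4237 m

1.4237


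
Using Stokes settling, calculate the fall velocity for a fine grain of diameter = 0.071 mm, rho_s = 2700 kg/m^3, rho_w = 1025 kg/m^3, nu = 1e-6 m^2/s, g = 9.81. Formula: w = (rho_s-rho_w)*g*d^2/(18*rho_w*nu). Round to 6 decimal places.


w = (rho_s - rho_w) * g * d^2 / (18 * rho_w * nu)
d = 0.071 mm = 0.000071 m
rho_s - rho_w = 2700 - 1025 = 1675
Numerator = 1675 * 9.81 * (0.000071)^2 = 0.000082832452
Denominator = 18 * 1025 * 1e-6 = 0.018450
w = 0.004490 m/s

0.004490


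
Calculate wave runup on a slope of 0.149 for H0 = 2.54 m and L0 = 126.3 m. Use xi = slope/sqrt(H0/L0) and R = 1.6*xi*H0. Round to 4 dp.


xi = slope / sqrt(H0/L0)
H0/L0 = 2.54/126.3 = 0.020111
sqrt(0.020111) = 0.141813
xi = 0.149 / 0.141813 = 1.050681
R = 1.6 * xi * H0 = 1.6 * 1.050681 * 2.54
R = 4.2700 m

4.2700


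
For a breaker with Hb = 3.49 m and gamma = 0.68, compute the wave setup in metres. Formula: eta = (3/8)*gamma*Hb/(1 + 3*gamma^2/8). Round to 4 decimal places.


eta = (3/8) * gamma * Hb / (1 + 3*gamma^2/8)
Numerator = (3/8) * 0.68 * 3.49 = 0.889950
Denominator = 1 + 3*0.68^2/8 = 1 + 0.173400 = 1.173400
eta = 0.889950 / 1.173400
eta = 0.7584 m

0.7584


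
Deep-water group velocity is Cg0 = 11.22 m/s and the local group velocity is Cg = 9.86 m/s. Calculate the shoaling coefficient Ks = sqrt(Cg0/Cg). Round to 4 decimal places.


Ks = sqrt(Cg0 / Cg)
Ks = sqrt(11.22 / 9.86)
Ks = sqrt(1.1379)
Ks = 1.0667

1.0667


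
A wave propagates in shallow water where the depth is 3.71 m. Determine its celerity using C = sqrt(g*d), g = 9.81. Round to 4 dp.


Using the shallow-water approximation:
C = sqrt(g * d) = sqrt(9.81 * 3.71)
C = sqrt(36.3951)
C = 6.0328 m/s

6.0328


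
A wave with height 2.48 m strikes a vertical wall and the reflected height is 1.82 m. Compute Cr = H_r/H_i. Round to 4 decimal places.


Cr = H_r / H_i
Cr = 1.82 / 2.48
Cr = 0.7339

0.7339


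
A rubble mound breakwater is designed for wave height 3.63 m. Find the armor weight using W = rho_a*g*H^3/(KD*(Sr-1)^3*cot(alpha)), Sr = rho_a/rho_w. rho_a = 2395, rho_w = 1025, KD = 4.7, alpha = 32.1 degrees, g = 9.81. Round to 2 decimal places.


Sr = rho_a / rho_w = 2395 / 1025 = 2.336585
(Sr - 1) = 1.336585
(Sr - 1)^3 = 2.387757
cot(32.1) = 1 / tan(32.1) = 1 / 0.627299 = 1.594137
Numerator = 2395 * 9.81 * 3.63^3 = 1123813.9022
Denominator = 4.7 * 2.387757 * 1.594137 = 17.890130
W = 1123813.9022 / 17.890130
W = 62817.54 N

62817.54


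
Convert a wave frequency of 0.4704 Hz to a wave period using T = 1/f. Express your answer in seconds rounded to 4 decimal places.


T = 1 / f
T = 1 / 0.4704
T = 2.1259 s

2.1259


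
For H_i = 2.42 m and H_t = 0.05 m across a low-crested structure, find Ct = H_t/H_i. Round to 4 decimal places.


Ct = H_t / H_i
Ct = 0.05 / 2.42
Ct = 0.0207

0.0207


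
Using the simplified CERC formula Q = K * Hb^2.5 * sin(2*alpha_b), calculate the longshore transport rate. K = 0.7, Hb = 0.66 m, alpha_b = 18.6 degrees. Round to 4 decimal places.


Q = K * Hb^2.5 * sin(2 * alpha_b)
Hb^2.5 = 0.66^2.5 = 0.353883
sin(2 * 18.6) = sin(37.2) = 0.604599
Q = 0.7 * 0.353883 * 0.604599
Q = 0.1498 m^3/s

0.1498


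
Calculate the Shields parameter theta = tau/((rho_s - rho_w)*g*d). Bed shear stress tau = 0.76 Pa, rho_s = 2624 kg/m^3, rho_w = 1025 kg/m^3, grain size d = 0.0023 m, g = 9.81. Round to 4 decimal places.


theta = tau / ((rho_s - rho_w) * g * d)
rho_s - rho_w = 2624 - 1025 = 1599
Denominator = 1599 * 9.81 * 0.0023 = 36.078237
theta = 0.76 / 36.078237
theta = 0.0211

0.0211


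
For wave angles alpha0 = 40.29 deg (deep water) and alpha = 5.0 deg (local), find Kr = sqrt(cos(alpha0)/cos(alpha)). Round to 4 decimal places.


Kr = sqrt(cos(alpha0) / cos(alpha))
cos(40.29) = 0.762781
cos(5.0) = 0.996195
Kr = sqrt(0.762781 / 0.996195)
Kr = sqrt(0.765695)
Kr = 0.8750

0.8750


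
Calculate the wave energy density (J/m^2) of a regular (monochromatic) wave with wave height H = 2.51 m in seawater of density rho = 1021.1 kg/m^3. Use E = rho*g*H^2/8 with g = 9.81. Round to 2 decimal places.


E = (1/8) * rho * g * H^2
E = (1/8) * 1021.1 * 9.81 * 2.51^2
E = 0.125 * 1021.1 * 9.81 * 6.3001
E = 7888.51 J/m^2

7888.51


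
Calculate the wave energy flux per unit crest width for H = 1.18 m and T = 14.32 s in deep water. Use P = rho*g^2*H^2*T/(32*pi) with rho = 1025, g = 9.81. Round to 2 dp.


P = rho * g^2 * H^2 * T / (32 * pi)
P = 1025 * 9.81^2 * 1.18^2 * 14.32 / (32 * pi)
P = 1025 * 96.2361 * 1.3924 * 14.32 / 100.53096
P = 19564.51 W/m

19564.51


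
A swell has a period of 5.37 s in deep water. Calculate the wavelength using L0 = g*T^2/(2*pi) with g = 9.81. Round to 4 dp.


L0 = g * T^2 / (2 * pi)
L0 = 9.81 * 5.37^2 / (2 * pi)
L0 = 9.81 * 28.8369 / 6.28319
L0 = 282.8900 / 6.28319
L0 = 45.0233 m

45.0233


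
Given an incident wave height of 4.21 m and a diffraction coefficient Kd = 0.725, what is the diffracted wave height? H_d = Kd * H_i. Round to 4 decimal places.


H_d = Kd * H_i
H_d = 0.725 * 4.21
H_d = 3.0523 m

3.0523


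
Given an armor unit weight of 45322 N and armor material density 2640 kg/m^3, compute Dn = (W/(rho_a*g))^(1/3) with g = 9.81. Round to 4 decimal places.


V = W / (rho_a * g)
V = 45322 / (2640 * 9.81)
V = 45322 / 25898.40
V = 1.749992 m^3
Dn = V^(1/3) = 1.749992^(1/3)
Dn = 1.2051 m

1.2051


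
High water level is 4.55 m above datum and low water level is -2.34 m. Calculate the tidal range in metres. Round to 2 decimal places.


Tidal range = High water - Low water
Tidal range = 4.55 - (-2.34)
Tidal range = 6.89 m

6.89


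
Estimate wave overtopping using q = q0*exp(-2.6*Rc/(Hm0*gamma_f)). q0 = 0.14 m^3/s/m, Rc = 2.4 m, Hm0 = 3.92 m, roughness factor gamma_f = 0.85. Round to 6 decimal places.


q = q0 * exp(-2.6 * Rc / (Hm0 * gamma_f))
Exponent = -2.6 * 2.4 / (3.92 * 0.85)
= -2.6 * 2.4 / 3.3320
= -1.872749
exp(-1.872749) = 0.153701
q = 0.14 * 0.153701
q = 0.021518 m^3/s/m

0.021518


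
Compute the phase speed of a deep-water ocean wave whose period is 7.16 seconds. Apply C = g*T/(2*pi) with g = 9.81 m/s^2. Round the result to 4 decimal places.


We use the deep-water celerity formula:
C = g * T / (2 * pi)
C = 9.81 * 7.16 / (2 * 3.14159...)
C = 70.239600 / 6.283185
C = 11.1790 m/s

11.1790


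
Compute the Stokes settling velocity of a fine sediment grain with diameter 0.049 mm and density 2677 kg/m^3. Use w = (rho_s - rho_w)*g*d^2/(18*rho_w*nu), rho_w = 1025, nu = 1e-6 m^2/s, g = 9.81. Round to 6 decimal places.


w = (rho_s - rho_w) * g * d^2 / (18 * rho_w * nu)
d = 0.049 mm = 0.000049 m
rho_s - rho_w = 2677 - 1025 = 1652
Numerator = 1652 * 9.81 * (0.000049)^2 = 0.000038910894
Denominator = 18 * 1025 * 1e-6 = 0.018450
w = 0.002109 m/s

0.002109


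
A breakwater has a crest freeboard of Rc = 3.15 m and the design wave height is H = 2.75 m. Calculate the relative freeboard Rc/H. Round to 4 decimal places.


Relative freeboard = Rc / H
= 3.15 / 2.75
= 1.1455

1.1455


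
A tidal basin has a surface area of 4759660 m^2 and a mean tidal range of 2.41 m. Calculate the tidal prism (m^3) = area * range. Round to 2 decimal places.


Tidal prism = Area * Tidal range
P = 4759660 * 2.41
P = 11470780.60 m^3

11470780.60


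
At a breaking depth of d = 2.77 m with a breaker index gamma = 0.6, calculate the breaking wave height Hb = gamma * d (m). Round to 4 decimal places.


Hb = gamma * d
Hb = 0.6 * 2.77
Hb = 1.6620 m

1.6620


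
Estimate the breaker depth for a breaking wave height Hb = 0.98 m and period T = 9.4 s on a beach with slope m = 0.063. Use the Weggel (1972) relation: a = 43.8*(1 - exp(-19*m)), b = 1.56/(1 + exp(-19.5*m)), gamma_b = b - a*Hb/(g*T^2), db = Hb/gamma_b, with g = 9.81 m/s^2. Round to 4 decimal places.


a = 43.8 * (1 - exp(-19 * m))
exp(-19 * 0.063) = exp(-1.1970) = 0.302099
a = 43.8 * (1 - 0.302099) = 30.568057
b = 1.56 / (1 + exp(-19.5 * m))
exp(-19.5 * 0.063) = exp(-1.2285) = 0.292731
b = 1.56 / (1 + 0.292731) = 1.206747
Hb / (g * T^2) = 0.98 / (9.81 * 9.4^2) = 0.98 / 866.8116 = 0.00113058
gamma_b = b - a * Hb/(g*T^2) = 1.206747 - 30.568057 * 0.00113058 = 1.172188
db = Hb / gamma_b = 0.98 / 1.172188
db = 0.8360 m

0.8360


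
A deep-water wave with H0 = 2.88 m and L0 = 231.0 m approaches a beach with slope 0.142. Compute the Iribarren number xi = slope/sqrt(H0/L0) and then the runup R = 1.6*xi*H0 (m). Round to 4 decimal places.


xi = slope / sqrt(H0/L0)
H0/L0 = 2.88/231.0 = 0.012468
sqrt(0.012468) = 0.111658
xi = 0.142 / 0.111658 = 1.271739
R = 1.6 * xi * H0 = 1.6 * 1.271739 * 2.88
R = 5.8602 m

5.8602


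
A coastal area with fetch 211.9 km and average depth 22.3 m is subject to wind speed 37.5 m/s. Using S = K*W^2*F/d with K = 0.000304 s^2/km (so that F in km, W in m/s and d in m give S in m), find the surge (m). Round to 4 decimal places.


S = K * W^2 * F / d
W^2 = 37.5^2 = 1406.25
S = 0.000304 * 1406.25 * 211.9 / 22.3
Numerator = 0.000304 * 1406.25 * 211.9 = 90.587250
S = 90.587250 / 22.3 = 4.0622 m

4.0622


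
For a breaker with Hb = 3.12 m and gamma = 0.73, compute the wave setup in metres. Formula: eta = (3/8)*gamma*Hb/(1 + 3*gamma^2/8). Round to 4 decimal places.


eta = (3/8) * gamma * Hb / (1 + 3*gamma^2/8)
Numerator = (3/8) * 0.73 * 3.12 = 0.854100
Denominator = 1 + 3*0.73^2/8 = 1 + 0.199838 = 1.199838
eta = 0.854100 / 1.199838
eta = 0.7118 m

0.7118


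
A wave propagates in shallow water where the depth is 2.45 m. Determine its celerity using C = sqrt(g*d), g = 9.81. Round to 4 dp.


Using the shallow-water approximation:
C = sqrt(g * d) = sqrt(9.81 * 2.45)
C = sqrt(24.0345)
C = 4.9025 m/s

4.9025


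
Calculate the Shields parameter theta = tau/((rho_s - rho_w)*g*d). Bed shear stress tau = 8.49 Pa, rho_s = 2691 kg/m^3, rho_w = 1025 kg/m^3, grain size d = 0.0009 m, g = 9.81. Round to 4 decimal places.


theta = tau / ((rho_s - rho_w) * g * d)
rho_s - rho_w = 2691 - 1025 = 1666
Denominator = 1666 * 9.81 * 0.0009 = 14.709114
theta = 8.49 / 14.709114
theta = 0.5772

0.5772


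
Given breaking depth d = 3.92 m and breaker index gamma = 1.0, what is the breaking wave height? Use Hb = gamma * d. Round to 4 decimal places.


Hb = gamma * d
Hb = 1.0 * 3.92
Hb = 3.9200 m

3.9200


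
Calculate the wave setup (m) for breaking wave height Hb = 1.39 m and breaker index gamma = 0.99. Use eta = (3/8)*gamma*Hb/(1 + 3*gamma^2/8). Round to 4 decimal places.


eta = (3/8) * gamma * Hb / (1 + 3*gamma^2/8)
Numerator = (3/8) * 0.99 * 1.39 = 0.516037
Denominator = 1 + 3*0.99^2/8 = 1 + 0.367538 = 1.367538
eta = 0.516037 / 1.367538
eta = 0.3773 m

0.3773


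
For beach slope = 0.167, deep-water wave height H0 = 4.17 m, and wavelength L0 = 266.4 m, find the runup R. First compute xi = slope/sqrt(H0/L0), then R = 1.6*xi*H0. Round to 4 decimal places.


xi = slope / sqrt(H0/L0)
H0/L0 = 4.17/266.4 = 0.015653
sqrt(0.015653) = 0.125113
xi = 0.167 / 0.125113 = 1.334798
R = 1.6 * xi * H0 = 1.6 * 1.334798 * 4.17
R = 8.9058 m

8.9058


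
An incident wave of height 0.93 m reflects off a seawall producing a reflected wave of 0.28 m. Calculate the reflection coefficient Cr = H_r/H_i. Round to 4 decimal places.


Cr = H_r / H_i
Cr = 0.28 / 0.93
Cr = 0.3011

0.3011


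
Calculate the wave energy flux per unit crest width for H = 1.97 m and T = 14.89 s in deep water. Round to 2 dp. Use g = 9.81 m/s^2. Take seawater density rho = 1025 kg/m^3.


P = rho * g^2 * H^2 * T / (32 * pi)
P = 1025 * 9.81^2 * 1.97^2 * 14.89 / (32 * pi)
P = 1025 * 96.2361 * 3.8809 * 14.89 / 100.53096
P = 56700.80 W/m

56700.80


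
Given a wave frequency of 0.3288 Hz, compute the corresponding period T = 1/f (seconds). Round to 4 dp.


T = 1 / f
T = 1 / 0.3288
T = 3.0414 s

3.0414


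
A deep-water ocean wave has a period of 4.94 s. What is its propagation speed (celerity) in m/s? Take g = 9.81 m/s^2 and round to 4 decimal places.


We use the deep-water celerity formula:
C = g * T / (2 * pi)
C = 9.81 * 4.94 / (2 * 3.14159...)
C = 48.461400 / 6.283185
C = 7.7129 m/s

7.7129


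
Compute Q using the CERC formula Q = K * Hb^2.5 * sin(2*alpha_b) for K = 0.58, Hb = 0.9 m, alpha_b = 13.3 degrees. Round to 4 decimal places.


Q = K * Hb^2.5 * sin(2 * alpha_b)
Hb^2.5 = 0.9^2.5 = 0.768433
sin(2 * 13.3) = sin(26.6) = 0.447759
Q = 0.58 * 0.768433 * 0.447759
Q = 0.1996 m^3/s

0.1996


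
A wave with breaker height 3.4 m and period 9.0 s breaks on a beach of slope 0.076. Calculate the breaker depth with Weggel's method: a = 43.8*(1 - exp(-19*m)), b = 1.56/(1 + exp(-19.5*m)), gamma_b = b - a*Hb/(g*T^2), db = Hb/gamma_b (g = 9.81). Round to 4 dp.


a = 43.8 * (1 - exp(-19 * m))
exp(-19 * 0.076) = exp(-1.4440) = 0.235982
a = 43.8 * (1 - 0.235982) = 33.463991
b = 1.56 / (1 + exp(-19.5 * m))
exp(-19.5 * 0.076) = exp(-1.4820) = 0.227183
b = 1.56 / (1 + 0.227183) = 1.271204
Hb / (g * T^2) = 3.4 / (9.81 * 9.0^2) = 3.4 / 794.6100 = 0.00427883
gamma_b = b - a * Hb/(g*T^2) = 1.271204 - 33.463991 * 0.00427883 = 1.128018
db = Hb / gamma_b = 3.4 / 1.128018
db = 3.0141 m

3.0141


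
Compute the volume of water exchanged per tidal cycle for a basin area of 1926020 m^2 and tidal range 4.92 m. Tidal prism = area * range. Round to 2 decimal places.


Tidal prism = Area * Tidal range
P = 1926020 * 4.92
P = 9476018.40 m^3

9476018.40


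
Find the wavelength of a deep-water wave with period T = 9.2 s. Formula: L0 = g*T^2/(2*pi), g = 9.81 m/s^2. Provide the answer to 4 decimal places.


L0 = g * T^2 / (2 * pi)
L0 = 9.81 * 9.2^2 / (2 * pi)
L0 = 9.81 * 84.6400 / 6.28319
L0 = 830.3184 / 6.28319
L0 = 132.1493 m

132.1493


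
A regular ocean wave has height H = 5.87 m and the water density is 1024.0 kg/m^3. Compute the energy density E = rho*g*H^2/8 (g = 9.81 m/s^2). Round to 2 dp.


E = (1/8) * rho * g * H^2
E = (1/8) * 1024.0 * 9.81 * 5.87^2
E = 0.125 * 1024.0 * 9.81 * 34.4569
E = 43266.84 J/m^2

43266.84


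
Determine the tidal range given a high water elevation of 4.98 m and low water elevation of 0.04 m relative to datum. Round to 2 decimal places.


Tidal range = High water - Low water
Tidal range = 4.98 - (0.04)
Tidal range = 4.94 m

4.94


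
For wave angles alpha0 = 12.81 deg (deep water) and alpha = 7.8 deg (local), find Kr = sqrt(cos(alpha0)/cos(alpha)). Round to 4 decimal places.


Kr = sqrt(cos(alpha0) / cos(alpha))
cos(12.81) = 0.975111
cos(7.8) = 0.990748
Kr = sqrt(0.975111 / 0.990748)
Kr = sqrt(0.984217)
Kr = 0.9921

0.9921


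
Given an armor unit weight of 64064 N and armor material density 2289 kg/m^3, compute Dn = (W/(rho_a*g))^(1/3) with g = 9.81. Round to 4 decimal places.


V = W / (rho_a * g)
V = 64064 / (2289 * 9.81)
V = 64064 / 22455.09
V = 2.852983 m^3
Dn = V^(1/3) = 2.852983^(1/3)
Dn = 1.4183 m

1.4183


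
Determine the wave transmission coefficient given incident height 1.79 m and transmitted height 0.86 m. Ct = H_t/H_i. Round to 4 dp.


Ct = H_t / H_i
Ct = 0.86 / 1.79
Ct = 0.4804

0.4804


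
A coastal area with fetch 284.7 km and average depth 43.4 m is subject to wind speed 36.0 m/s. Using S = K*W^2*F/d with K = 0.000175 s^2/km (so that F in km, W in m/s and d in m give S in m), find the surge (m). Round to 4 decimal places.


S = K * W^2 * F / d
W^2 = 36.0^2 = 1296.00
S = 0.000175 * 1296.00 * 284.7 / 43.4
Numerator = 0.000175 * 1296.00 * 284.7 = 64.569960
S = 64.569960 / 43.4 = 1.4878 m

1.4878


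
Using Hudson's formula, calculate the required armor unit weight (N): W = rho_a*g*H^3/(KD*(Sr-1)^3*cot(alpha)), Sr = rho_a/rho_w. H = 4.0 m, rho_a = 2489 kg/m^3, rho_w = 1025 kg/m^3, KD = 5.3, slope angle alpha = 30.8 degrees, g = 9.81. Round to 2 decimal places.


Sr = rho_a / rho_w = 2489 / 1025 = 2.428293
(Sr - 1) = 1.428293
(Sr - 1)^3 = 2.913746
cot(30.8) = 1 / tan(30.8) = 1 / 0.596120 = 1.677516
Numerator = 2489 * 9.81 * 4.0^3 = 1562693.7600
Denominator = 5.3 * 2.913746 * 1.677516 = 25.905625
W = 1562693.7600 / 25.905625
W = 60322.57 N

60322.57


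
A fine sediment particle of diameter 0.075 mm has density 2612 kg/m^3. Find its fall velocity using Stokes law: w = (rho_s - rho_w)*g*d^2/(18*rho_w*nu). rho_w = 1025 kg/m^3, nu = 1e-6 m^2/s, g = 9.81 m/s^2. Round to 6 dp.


w = (rho_s - rho_w) * g * d^2 / (18 * rho_w * nu)
d = 0.075 mm = 0.000075 m
rho_s - rho_w = 2612 - 1025 = 1587
Numerator = 1587 * 9.81 * (0.000075)^2 = 0.000087572644
Denominator = 18 * 1025 * 1e-6 = 0.018450
w = 0.004746 m/s

0.004746


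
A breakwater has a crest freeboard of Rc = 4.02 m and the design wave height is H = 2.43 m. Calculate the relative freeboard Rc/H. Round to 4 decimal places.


Relative freeboard = Rc / H
= 4.02 / 2.43
= 1.6543

1.6543


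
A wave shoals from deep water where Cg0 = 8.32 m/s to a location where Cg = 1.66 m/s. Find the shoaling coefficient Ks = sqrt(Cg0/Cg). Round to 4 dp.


Ks = sqrt(Cg0 / Cg)
Ks = sqrt(8.32 / 1.66)
Ks = sqrt(5.0120)
Ks = 2.2388

2.2388


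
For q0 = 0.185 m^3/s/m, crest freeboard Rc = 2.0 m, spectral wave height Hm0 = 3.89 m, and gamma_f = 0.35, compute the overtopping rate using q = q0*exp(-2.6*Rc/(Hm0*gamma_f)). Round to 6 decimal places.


q = q0 * exp(-2.6 * Rc / (Hm0 * gamma_f))
Exponent = -2.6 * 2.0 / (3.89 * 0.35)
= -2.6 * 2.0 / 1.3615
= -3.819317
exp(-3.819317) = 0.021943
q = 0.185 * 0.021943
q = 0.004059 m^3/s/m

0.004059


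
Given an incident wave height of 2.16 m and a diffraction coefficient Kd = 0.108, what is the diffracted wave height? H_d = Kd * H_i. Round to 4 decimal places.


H_d = Kd * H_i
H_d = 0.108 * 2.16
H_d = 0.2333 m

0.2333


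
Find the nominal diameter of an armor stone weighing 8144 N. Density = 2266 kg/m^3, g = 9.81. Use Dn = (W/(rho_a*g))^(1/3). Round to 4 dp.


V = W / (rho_a * g)
V = 8144 / (2266 * 9.81)
V = 8144 / 22229.46
V = 0.366361 m^3
Dn = V^(1/3) = 0.366361^(1/3)
Dn = 0.7155 m

0.7155


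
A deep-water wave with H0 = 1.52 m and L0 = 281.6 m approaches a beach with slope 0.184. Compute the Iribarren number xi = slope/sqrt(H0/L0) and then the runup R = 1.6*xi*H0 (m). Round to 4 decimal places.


xi = slope / sqrt(H0/L0)
H0/L0 = 1.52/281.6 = 0.005398
sqrt(0.005398) = 0.073469
xi = 0.184 / 0.073469 = 2.504450
R = 1.6 * xi * H0 = 1.6 * 2.504450 * 1.52
R = 6.0908 m

6.0908


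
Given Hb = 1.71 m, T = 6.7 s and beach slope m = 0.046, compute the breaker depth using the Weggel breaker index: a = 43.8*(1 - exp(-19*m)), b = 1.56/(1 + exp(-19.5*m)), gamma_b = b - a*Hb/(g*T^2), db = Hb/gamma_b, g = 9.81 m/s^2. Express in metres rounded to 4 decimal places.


a = 43.8 * (1 - exp(-19 * m))
exp(-19 * 0.046) = exp(-0.8740) = 0.417279
a = 43.8 * (1 - 0.417279) = 25.523176
b = 1.56 / (1 + exp(-19.5 * m))
exp(-19.5 * 0.046) = exp(-0.8970) = 0.407791
b = 1.56 / (1 + 0.407791) = 1.108119
Hb / (g * T^2) = 1.71 / (9.81 * 6.7^2) = 1.71 / 440.3709 = 0.00388309
gamma_b = b - a * Hb/(g*T^2) = 1.108119 - 25.523176 * 0.00388309 = 1.009010
db = Hb / gamma_b = 1.71 / 1.009010
db = 1.6947 m

1.6947


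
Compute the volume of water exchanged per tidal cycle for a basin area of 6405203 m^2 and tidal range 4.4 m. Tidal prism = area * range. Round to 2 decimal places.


Tidal prism = Area * Tidal range
P = 6405203 * 4.4
P = 28182893.20 m^3

28182893.20


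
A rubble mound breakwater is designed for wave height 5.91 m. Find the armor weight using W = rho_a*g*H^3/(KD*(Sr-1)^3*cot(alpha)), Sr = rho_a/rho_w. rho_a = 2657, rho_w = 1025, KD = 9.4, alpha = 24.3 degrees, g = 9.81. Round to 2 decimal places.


Sr = rho_a / rho_w = 2657 / 1025 = 2.592195
(Sr - 1) = 1.592195
(Sr - 1)^3 = 4.036350
cot(24.3) = 1 / tan(24.3) = 1 / 0.451517 = 2.214754
Numerator = 2657 * 9.81 * 5.91^3 = 5380504.5679
Denominator = 9.4 * 4.036350 * 2.214754 = 84.031538
W = 5380504.5679 / 84.031538
W = 64029.59 N

64029.59


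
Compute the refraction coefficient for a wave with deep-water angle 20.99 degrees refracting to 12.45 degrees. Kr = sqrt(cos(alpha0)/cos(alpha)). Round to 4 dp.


Kr = sqrt(cos(alpha0) / cos(alpha))
cos(20.99) = 0.933643
cos(12.45) = 0.976485
Kr = sqrt(0.933643 / 0.976485)
Kr = sqrt(0.956127)
Kr = 0.9778

0.9778


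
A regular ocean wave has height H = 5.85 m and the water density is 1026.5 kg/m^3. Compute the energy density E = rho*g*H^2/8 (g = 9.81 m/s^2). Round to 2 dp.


E = (1/8) * rho * g * H^2
E = (1/8) * 1026.5 * 9.81 * 5.85^2
E = 0.125 * 1026.5 * 9.81 * 34.2225
E = 43077.42 J/m^2

43077.42


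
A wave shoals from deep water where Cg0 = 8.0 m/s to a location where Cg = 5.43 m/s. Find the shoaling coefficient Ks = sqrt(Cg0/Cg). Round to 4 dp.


Ks = sqrt(Cg0 / Cg)
Ks = sqrt(8.0 / 5.43)
Ks = sqrt(1.4733)
Ks = 1.2138

1.2138


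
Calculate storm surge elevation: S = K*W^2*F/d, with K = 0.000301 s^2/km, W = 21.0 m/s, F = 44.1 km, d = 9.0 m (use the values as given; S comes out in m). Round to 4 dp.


S = K * W^2 * F / d
W^2 = 21.0^2 = 441.00
S = 0.000301 * 441.00 * 44.1 / 9.0
Numerator = 0.000301 * 441.00 * 44.1 = 5.853878
S = 5.853878 / 9.0 = 0.6504 m

0.6504


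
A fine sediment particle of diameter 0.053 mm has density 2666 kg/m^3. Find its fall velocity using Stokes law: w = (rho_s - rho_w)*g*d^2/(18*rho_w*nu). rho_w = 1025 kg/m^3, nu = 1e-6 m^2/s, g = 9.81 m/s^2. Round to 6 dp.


w = (rho_s - rho_w) * g * d^2 / (18 * rho_w * nu)
d = 0.053 mm = 0.000053 m
rho_s - rho_w = 2666 - 1025 = 1641
Numerator = 1641 * 9.81 * (0.000053)^2 = 0.000045219872
Denominator = 18 * 1025 * 1e-6 = 0.018450
w = 0.002451 m/s

0.002451


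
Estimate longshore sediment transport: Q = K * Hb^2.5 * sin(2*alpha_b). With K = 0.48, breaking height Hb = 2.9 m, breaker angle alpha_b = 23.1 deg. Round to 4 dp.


Q = K * Hb^2.5 * sin(2 * alpha_b)
Hb^2.5 = 2.9^2.5 = 14.321714
sin(2 * 23.1) = sin(46.2) = 0.721760
Q = 0.48 * 14.321714 * 0.721760
Q = 4.9617 m^3/s

4.9617


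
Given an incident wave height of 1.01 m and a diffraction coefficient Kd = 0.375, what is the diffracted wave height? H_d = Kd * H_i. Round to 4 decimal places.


H_d = Kd * H_i
H_d = 0.375 * 1.01
H_d = 0.3788 m

0.3788


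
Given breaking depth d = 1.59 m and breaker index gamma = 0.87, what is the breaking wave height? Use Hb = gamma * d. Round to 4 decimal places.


Hb = gamma * d
Hb = 0.87 * 1.59
Hb = 1.3833 m

1.3833


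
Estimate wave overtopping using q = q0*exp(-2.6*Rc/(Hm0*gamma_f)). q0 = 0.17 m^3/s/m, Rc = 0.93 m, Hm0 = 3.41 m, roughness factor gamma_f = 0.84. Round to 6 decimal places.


q = q0 * exp(-2.6 * Rc / (Hm0 * gamma_f))
Exponent = -2.6 * 0.93 / (3.41 * 0.84)
= -2.6 * 0.93 / 2.8644
= -0.844156
exp(-0.844156) = 0.429920
q = 0.17 * 0.429920
q = 0.073086 m^3/s/m

0.073086


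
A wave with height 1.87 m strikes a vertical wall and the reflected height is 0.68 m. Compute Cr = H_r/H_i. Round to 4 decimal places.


Cr = H_r / H_i
Cr = 0.68 / 1.87
Cr = 0.3636

0.3636


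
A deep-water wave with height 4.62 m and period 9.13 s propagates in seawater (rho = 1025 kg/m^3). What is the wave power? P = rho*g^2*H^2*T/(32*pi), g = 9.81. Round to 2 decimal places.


P = rho * g^2 * H^2 * T / (32 * pi)
P = 1025 * 9.81^2 * 4.62^2 * 9.13 / (32 * pi)
P = 1025 * 96.2361 * 21.3444 * 9.13 / 100.53096
P = 191212.71 W/m

191212.71


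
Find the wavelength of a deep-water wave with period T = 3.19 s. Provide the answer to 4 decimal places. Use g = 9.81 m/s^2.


L0 = g * T^2 / (2 * pi)
L0 = 9.81 * 3.19^2 / (2 * pi)
L0 = 9.81 * 10.1761 / 6.28319
L0 = 99.8275 / 6.28319
L0 = 15.8880 m

15.8880


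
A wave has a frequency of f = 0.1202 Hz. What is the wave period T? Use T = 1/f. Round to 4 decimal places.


T = 1 / f
T = 1 / 0.1202
T = 8.3195 s

8.3195


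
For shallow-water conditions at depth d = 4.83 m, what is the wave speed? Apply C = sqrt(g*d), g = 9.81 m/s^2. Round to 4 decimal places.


Using the shallow-water approximation:
C = sqrt(g * d) = sqrt(9.81 * 4.83)
C = sqrt(47.3823)
C = 6.8835 m/s

6.8835


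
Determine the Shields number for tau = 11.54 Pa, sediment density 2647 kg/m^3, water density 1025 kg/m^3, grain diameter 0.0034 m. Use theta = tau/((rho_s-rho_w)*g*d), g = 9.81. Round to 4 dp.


theta = tau / ((rho_s - rho_w) * g * d)
rho_s - rho_w = 2647 - 1025 = 1622
Denominator = 1622 * 9.81 * 0.0034 = 54.100188
theta = 11.54 / 54.100188
theta = 0.2133

0.2133


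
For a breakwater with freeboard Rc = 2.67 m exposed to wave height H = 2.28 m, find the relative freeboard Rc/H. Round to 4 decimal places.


Relative freeboard = Rc / H
= 2.67 / 2.28
= 1.1711

1.1711


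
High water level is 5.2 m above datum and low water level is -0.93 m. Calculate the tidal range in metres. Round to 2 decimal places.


Tidal range = High water - Low water
Tidal range = 5.2 - (-0.93)
Tidal range = 6.13 m

6.13


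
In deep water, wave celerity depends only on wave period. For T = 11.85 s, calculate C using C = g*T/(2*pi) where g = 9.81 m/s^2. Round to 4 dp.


We use the deep-water celerity formula:
C = g * T / (2 * pi)
C = 9.81 * 11.85 / (2 * 3.14159...)
C = 116.248500 / 6.283185
C = 18.5015 m/s

18.5015


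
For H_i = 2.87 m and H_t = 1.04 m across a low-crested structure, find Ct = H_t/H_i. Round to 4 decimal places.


Ct = H_t / H_i
Ct = 1.04 / 2.87
Ct = 0.3624

0.3624


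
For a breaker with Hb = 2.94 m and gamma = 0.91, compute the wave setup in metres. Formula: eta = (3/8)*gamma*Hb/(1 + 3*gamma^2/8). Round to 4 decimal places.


eta = (3/8) * gamma * Hb / (1 + 3*gamma^2/8)
Numerator = (3/8) * 0.91 * 2.94 = 1.003275
Denominator = 1 + 3*0.91^2/8 = 1 + 0.310538 = 1.310538
eta = 1.003275 / 1.310538
eta = 0.7655 m

0.7655


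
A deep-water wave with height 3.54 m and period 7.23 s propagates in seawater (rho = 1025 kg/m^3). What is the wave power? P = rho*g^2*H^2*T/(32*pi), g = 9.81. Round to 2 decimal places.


P = rho * g^2 * H^2 * T / (32 * pi)
P = 1025 * 9.81^2 * 3.54^2 * 7.23 / (32 * pi)
P = 1025 * 96.2361 * 12.5316 * 7.23 / 100.53096
P = 88901.04 W/m

88901.04
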